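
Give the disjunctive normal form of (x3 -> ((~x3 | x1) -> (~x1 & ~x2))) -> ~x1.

(x3 -> ((~x3 | x1) -> (~x1 & ~x2))) -> ~x1
≡ ~(x3 -> ((~x3 | x1) -> (~x1 & ~x2))) | ~x1   — eliminate ->
≡ ~(~x3 | ((~x3 | x1) -> (~x1 & ~x2))) | ~x1   — eliminate ->
≡ ~(~x3 | ~(~x3 | x1) | (~x1 & ~x2)) | ~x1   — eliminate ->
≡ (~~x3 & ~~(~x3 | x1) & ~(~x1 & ~x2)) | ~x1   — De Morgan
≡ (x3 & ~~(~x3 | x1) & ~(~x1 & ~x2)) | ~x1   — double negation
≡ (x3 & (~x3 | x1) & ~(~x1 & ~x2)) | ~x1   — double negation
≡ (x3 & (~x3 | x1) & (~~x1 | ~~x2)) | ~x1   — De Morgan
≡ (x3 & (~x3 | x1) & (x1 | ~~x2)) | ~x1   — double negation
≡ (x3 & (~x3 | x1) & (x1 | x2)) | ~x1   — double negation
≡ (x3 & ~x3 & x1) | (x3 & ~x3 & x2) | (x3 & x1 & x1) | (x3 & x1 & x2) | ~x1   — distribute & over |
≡ (x3 & x1) | ~x1   — simplify

(x3 & x1) | ~x1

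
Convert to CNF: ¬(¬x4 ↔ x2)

(¬x4 ∨ x2) ∧ (¬x2 ∨ x4)

¬(¬x4 ↔ x2)
≡ ¬((¬x4 → x2) ∧ (x2 → ¬x4))   — eliminate ↔
≡ ¬((¬¬x4 ∨ x2) ∧ (x2 → ¬x4))   — eliminate →
≡ ¬((¬¬x4 ∨ x2) ∧ (¬x2 ∨ ¬x4))   — eliminate →
≡ ¬(¬¬x4 ∨ x2) ∨ ¬(¬x2 ∨ ¬x4)   — De Morgan
≡ (¬¬¬x4 ∧ ¬x2) ∨ ¬(¬x2 ∨ ¬x4)   — De Morgan
≡ (¬x4 ∧ ¬x2) ∨ ¬(¬x2 ∨ ¬x4)   — double negation
≡ (¬x4 ∧ ¬x2) ∨ (¬¬x2 ∧ ¬¬x4)   — De Morgan
≡ (¬x4 ∧ ¬x2) ∨ (x2 ∧ ¬¬x4)   — double negation
≡ (¬x4 ∧ ¬x2) ∨ (x2 ∧ x4)   — double negation
≡ (¬x4 ∨ x2) ∧ (¬x4 ∨ x4) ∧ (¬x2 ∨ x2) ∧ (¬x2 ∨ x4)   — distribute ∨ over ∧
≡ (¬x4 ∨ x2) ∧ (¬x2 ∨ x4)   — simplify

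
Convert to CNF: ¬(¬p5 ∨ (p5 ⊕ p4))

¬(¬p5 ∨ (p5 ⊕ p4))
≡ ¬(¬p5 ∨ ((p5 ∨ p4) ∧ ¬(p5 ∧ p4)))   [expand ⊕]
≡ ¬¬p5 ∧ ¬((p5 ∨ p4) ∧ ¬(p5 ∧ p4))   [De Morgan]
≡ p5 ∧ ¬((p5 ∨ p4) ∧ ¬(p5 ∧ p4))   [double negation]
≡ p5 ∧ (¬(p5 ∨ p4) ∨ ¬¬(p5 ∧ p4))   [De Morgan]
≡ p5 ∧ ((¬p5 ∧ ¬p4) ∨ ¬¬(p5 ∧ p4))   [De Morgan]
≡ p5 ∧ ((¬p5 ∧ ¬p4) ∨ (p5 ∧ p4))   [double negation]
≡ p5 ∧ (¬p5 ∨ p5) ∧ (¬p5 ∨ p4) ∧ (¬p4 ∨ p5) ∧ (¬p4 ∨ p4)   [distribute ∨ over ∧]
≡ p5 ∧ (¬p5 ∨ p4)   [simplify]

p5 ∧ (¬p5 ∨ p4)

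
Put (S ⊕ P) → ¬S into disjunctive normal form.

(P ∧ S) ∨ ¬S

(S ⊕ P) → ¬S
≡ ¬(S ⊕ P) ∨ ¬S   (eliminate →)
≡ ¬((S ∧ ¬P) ∨ (¬S ∧ P)) ∨ ¬S   (expand ⊕)
≡ (¬(S ∧ ¬P) ∧ ¬(¬S ∧ P)) ∨ ¬S   (De Morgan)
≡ ((¬S ∨ ¬¬P) ∧ ¬(¬S ∧ P)) ∨ ¬S   (De Morgan)
≡ ((¬S ∨ P) ∧ ¬(¬S ∧ P)) ∨ ¬S   (double negation)
≡ ((¬S ∨ P) ∧ (¬¬S ∨ ¬P)) ∨ ¬S   (De Morgan)
≡ ((¬S ∨ P) ∧ (S ∨ ¬P)) ∨ ¬S   (double negation)
≡ (¬S ∧ S) ∨ (¬S ∧ ¬P) ∨ (P ∧ S) ∨ (P ∧ ¬P) ∨ ¬S   (distribute ∧ over ∨)
≡ (P ∧ S) ∨ ¬S   (simplify)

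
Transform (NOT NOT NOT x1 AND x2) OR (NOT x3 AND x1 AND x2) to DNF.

(NOT x1 AND x2) OR (NOT x3 AND x1 AND x2)

(NOT NOT NOT x1 AND x2) OR (NOT x3 AND x1 AND x2)
≡ (NOT x1 AND x2) OR (NOT x3 AND x1 AND x2)   [double negation]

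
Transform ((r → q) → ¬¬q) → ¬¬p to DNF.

(¬r ∧ ¬q) ∨ p

((r → q) → ¬¬q) → ¬¬p
⇔ ¬((r → q) → ¬¬q) ∨ ¬¬p   — eliminate →
⇔ ¬(¬(r → q) ∨ ¬¬q) ∨ ¬¬p   — eliminate →
⇔ ¬(¬(¬r ∨ q) ∨ ¬¬q) ∨ ¬¬p   — eliminate →
⇔ (¬¬(¬r ∨ q) ∧ ¬¬¬q) ∨ ¬¬p   — De Morgan
⇔ ((¬r ∨ q) ∧ ¬¬¬q) ∨ ¬¬p   — double negation
⇔ ((¬r ∨ q) ∧ ¬q) ∨ ¬¬p   — double negation
⇔ ((¬r ∨ q) ∧ ¬q) ∨ p   — double negation
⇔ (¬r ∧ ¬q) ∨ (q ∧ ¬q) ∨ p   — distribute ∧ over ∨
⇔ (¬r ∧ ¬q) ∨ p   — simplify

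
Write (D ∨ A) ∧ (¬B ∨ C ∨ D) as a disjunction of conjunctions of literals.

(D ∨ A) ∧ (¬B ∨ C ∨ D)
≡ (D ∧ ¬B) ∨ (D ∧ C) ∨ (D ∧ D) ∨ (A ∧ ¬B) ∨ (A ∧ C) ∨ (A ∧ D)   (distribute ∧ over ∨)
≡ D ∨ (A ∧ ¬B) ∨ (A ∧ C)   (simplify)

D ∨ (A ∧ ¬B) ∨ (A ∧ C)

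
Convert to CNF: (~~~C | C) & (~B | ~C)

(~~~C | C) & (~B | ~C)
≡ (~C | C) & (~B | ~C)   (double negation)
≡ ~B | ~C   (simplify)

~B | ~C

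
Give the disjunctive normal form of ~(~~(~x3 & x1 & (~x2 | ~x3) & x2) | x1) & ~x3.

~x1 & ~x3

~(~~(~x3 & x1 & (~x2 | ~x3) & x2) | x1) & ~x3
≡ ~~~(~x3 & x1 & (~x2 | ~x3) & x2) & ~x1 & ~x3   [De Morgan]
≡ ~(~x3 & x1 & (~x2 | ~x3) & x2) & ~x1 & ~x3   [double negation]
≡ (~~x3 | ~x1 | ~(~x2 | ~x3) | ~x2) & ~x1 & ~x3   [De Morgan]
≡ (x3 | ~x1 | ~(~x2 | ~x3) | ~x2) & ~x1 & ~x3   [double negation]
≡ (x3 | ~x1 | (~~x2 & ~~x3) | ~x2) & ~x1 & ~x3   [De Morgan]
≡ (x3 | ~x1 | (x2 & ~~x3) | ~x2) & ~x1 & ~x3   [double negation]
≡ (x3 | ~x1 | (x2 & x3) | ~x2) & ~x1 & ~x3   [double negation]
≡ (x3 & ~x1 & ~x3) | (~x1 & ~x1 & ~x3) | (x2 & x3 & ~x1 & ~x3) | (~x2 & ~x1 & ~x3)   [distribute & over |]
≡ ~x1 & ~x3   [simplify]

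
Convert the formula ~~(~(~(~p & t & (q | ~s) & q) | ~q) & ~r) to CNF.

~p & t & q & ~r

~~(~(~(~p & t & (q | ~s) & q) | ~q) & ~r)
⇔ ~(~(~p & t & (q | ~s) & q) | ~q) & ~r   — double negation
⇔ ~~(~p & t & (q | ~s) & q) & ~~q & ~r   — De Morgan
⇔ ~p & t & (q | ~s) & q & ~~q & ~r   — double negation
⇔ ~p & t & (q | ~s) & q & q & ~r   — double negation
⇔ ~p & t & q & ~r   — simplify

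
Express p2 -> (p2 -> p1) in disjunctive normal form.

p2 -> (p2 -> p1)
≡ ~p2 | (p2 -> p1)   (eliminate ->)
≡ ~p2 | ~p2 | p1   (eliminate ->)
≡ ~p2 | p1   (simplify)

~p2 | p1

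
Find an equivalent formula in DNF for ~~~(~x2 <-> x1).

~~~(~x2 <-> x1)
= ~~~((~x2 -> x1) & (x1 -> ~x2))   [eliminate <->]
= ~~~((~~x2 | x1) & (x1 -> ~x2))   [eliminate ->]
= ~~~((~~x2 | x1) & (~x1 | ~x2))   [eliminate ->]
= ~((~~x2 | x1) & (~x1 | ~x2))   [double negation]
= ~(~~x2 | x1) | ~(~x1 | ~x2)   [De Morgan]
= (~~~x2 & ~x1) | ~(~x1 | ~x2)   [De Morgan]
= (~x2 & ~x1) | ~(~x1 | ~x2)   [double negation]
= (~x2 & ~x1) | (~~x1 & ~~x2)   [De Morgan]
= (~x2 & ~x1) | (x1 & ~~x2)   [double negation]
= (~x2 & ~x1) | (x1 & x2)   [double negation]

(~x2 & ~x1) | (x1 & x2)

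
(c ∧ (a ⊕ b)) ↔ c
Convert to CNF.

(¬c ∨ a ∨ b) ∧ (¬c ∨ ¬a ∨ ¬b)

(c ∧ (a ⊕ b)) ↔ c
≡ ((c ∧ (a ⊕ b)) → c) ∧ (c → (c ∧ (a ⊕ b)))   (eliminate ↔)
≡ (¬(c ∧ (a ⊕ b)) ∨ c) ∧ (c → (c ∧ (a ⊕ b)))   (eliminate →)
≡ (¬(c ∧ (a ∨ b) ∧ ¬(a ∧ b)) ∨ c) ∧ (c → (c ∧ (a ⊕ b)))   (expand ⊕)
≡ (¬(c ∧ (a ∨ b) ∧ ¬(a ∧ b)) ∨ c) ∧ (¬c ∨ (c ∧ (a ⊕ b)))   (eliminate →)
≡ (¬(c ∧ (a ∨ b) ∧ ¬(a ∧ b)) ∨ c) ∧ (¬c ∨ (c ∧ (a ∨ b) ∧ ¬(a ∧ b)))   (expand ⊕)
≡ (¬c ∨ ¬(a ∨ b) ∨ ¬¬(a ∧ b) ∨ c) ∧ (¬c ∨ (c ∧ (a ∨ b) ∧ ¬(a ∧ b)))   (De Morgan)
≡ (¬c ∨ (¬a ∧ ¬b) ∨ ¬¬(a ∧ b) ∨ c) ∧ (¬c ∨ (c ∧ (a ∨ b) ∧ ¬(a ∧ b)))   (De Morgan)
≡ (¬c ∨ (¬a ∧ ¬b) ∨ (a ∧ b) ∨ c) ∧ (¬c ∨ (c ∧ (a ∨ b) ∧ ¬(a ∧ b)))   (double negation)
≡ (¬c ∨ (¬a ∧ ¬b) ∨ (a ∧ b) ∨ c) ∧ (¬c ∨ (c ∧ (a ∨ b) ∧ (¬a ∨ ¬b)))   (De Morgan)
≡ (¬c ∨ ¬a ∨ a ∨ c) ∧ (¬c ∨ ¬a ∨ b ∨ c) ∧ (¬c ∨ ¬b ∨ a ∨ c) ∧ (¬c ∨ ¬b ∨ b ∨ c) ∧ (¬c ∨ c) ∧ (¬c ∨ a ∨ b) ∧ (¬c ∨ ¬a ∨ ¬b)   (distribute ∨ over ∧)
≡ (¬c ∨ a ∨ b) ∧ (¬c ∨ ¬a ∨ ¬b)   (simplify)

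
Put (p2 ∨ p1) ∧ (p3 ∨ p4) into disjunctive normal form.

(p2 ∧ p3) ∨ (p2 ∧ p4) ∨ (p1 ∧ p3) ∨ (p1 ∧ p4)

(p2 ∨ p1) ∧ (p3 ∨ p4)
= (p2 ∧ p3) ∨ (p2 ∧ p4) ∨ (p1 ∧ p3) ∨ (p1 ∧ p4)   (distribute ∧ over ∨)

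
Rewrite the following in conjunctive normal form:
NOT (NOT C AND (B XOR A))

(C OR NOT B OR A) AND (C OR NOT A OR B)

NOT (NOT C AND (B XOR A))
= NOT (NOT C AND (B OR A) AND NOT (B AND A))   (expand XOR)
= NOT NOT C OR NOT (B OR A) OR NOT NOT (B AND A)   (De Morgan)
= C OR NOT (B OR A) OR NOT NOT (B AND A)   (double negation)
= C OR (NOT B AND NOT A) OR NOT NOT (B AND A)   (De Morgan)
= C OR (NOT B AND NOT A) OR (B AND A)   (double negation)
= (C OR NOT B OR B) AND (C OR NOT B OR A) AND (C OR NOT A OR B) AND (C OR NOT A OR A)   (distribute OR over AND)
= (C OR NOT B OR A) AND (C OR NOT A OR B)   (simplify)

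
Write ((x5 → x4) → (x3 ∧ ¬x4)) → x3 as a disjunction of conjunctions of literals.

((x5 → x4) → (x3 ∧ ¬x4)) → x3
= ¬((x5 → x4) → (x3 ∧ ¬x4)) ∨ x3   [eliminate →]
= ¬(¬(x5 → x4) ∨ (x3 ∧ ¬x4)) ∨ x3   [eliminate →]
= ¬(¬(¬x5 ∨ x4) ∨ (x3 ∧ ¬x4)) ∨ x3   [eliminate →]
= (¬¬(¬x5 ∨ x4) ∧ ¬(x3 ∧ ¬x4)) ∨ x3   [De Morgan]
= ((¬x5 ∨ x4) ∧ ¬(x3 ∧ ¬x4)) ∨ x3   [double negation]
= ((¬x5 ∨ x4) ∧ (¬x3 ∨ ¬¬x4)) ∨ x3   [De Morgan]
= ((¬x5 ∨ x4) ∧ (¬x3 ∨ x4)) ∨ x3   [double negation]
= (¬x5 ∧ ¬x3) ∨ (¬x5 ∧ x4) ∨ (x4 ∧ ¬x3) ∨ (x4 ∧ x4) ∨ x3   [distribute ∧ over ∨]
= (¬x5 ∧ ¬x3) ∨ x4 ∨ x3   [simplify]

(¬x5 ∧ ¬x3) ∨ x4 ∨ x3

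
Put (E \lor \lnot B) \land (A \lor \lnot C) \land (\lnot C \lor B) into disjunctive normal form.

(E \lor \lnot B) \land (A \lor \lnot C) \land (\lnot C \lor B)
= (E \land A \land \lnot C) \lor (E \land A \land B) \lor (E \land \lnot C \land \lnot C) \lor (E \land \lnot C \land B) \lor (\lnot B \land A \land \lnot C) \lor (\lnot B \land A \land B) \lor (\lnot B \land \lnot C \land \lnot C) \lor (\lnot B \land \lnot C \land B)   — distribute \land over \lor
= (E \land A \land B) \lor (E \land \lnot C) \lor (\lnot B \land \lnot C)   — simplify

(E \land A \land B) \lor (E \land \lnot C) \lor (\lnot B \land \lnot C)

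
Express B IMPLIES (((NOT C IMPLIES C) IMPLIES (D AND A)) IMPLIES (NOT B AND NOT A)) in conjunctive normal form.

(NOT B OR C) AND (NOT B OR NOT D OR NOT A)

B IMPLIES (((NOT C IMPLIES C) IMPLIES (D AND A)) IMPLIES (NOT B AND NOT A))
≡ NOT B OR (((NOT C IMPLIES C) IMPLIES (D AND A)) IMPLIES (NOT B AND NOT A))
≡ NOT B OR NOT ((NOT C IMPLIES C) IMPLIES (D AND A)) OR (NOT B AND NOT A)
≡ NOT B OR NOT (NOT (NOT C IMPLIES C) OR (D AND A)) OR (NOT B AND NOT A)
≡ NOT B OR NOT (NOT (NOT NOT C OR C) OR (D AND A)) OR (NOT B AND NOT A)
≡ NOT B OR (NOT NOT (NOT NOT C OR C) AND NOT (D AND A)) OR (NOT B AND NOT A)
≡ NOT B OR ((NOT NOT C OR C) AND NOT (D AND A)) OR (NOT B AND NOT A)
≡ NOT B OR ((C OR C) AND NOT (D AND A)) OR (NOT B AND NOT A)
≡ NOT B OR ((C OR C) AND (NOT D OR NOT A)) OR (NOT B AND NOT A)
≡ (NOT B OR C OR C OR NOT B) AND (NOT B OR C OR C OR NOT A) AND (NOT B OR NOT D OR NOT A OR NOT B) AND (NOT B OR NOT D OR NOT A OR NOT A)
≡ (NOT B OR C) AND (NOT B OR NOT D OR NOT A)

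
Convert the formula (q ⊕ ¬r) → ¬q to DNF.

(¬r ∧ q) ∨ ¬q

(q ⊕ ¬r) → ¬q
= ¬(q ⊕ ¬r) ∨ ¬q   [eliminate →]
= ¬((q ∧ ¬¬r) ∨ (¬q ∧ ¬r)) ∨ ¬q   [expand ⊕]
= (¬(q ∧ ¬¬r) ∧ ¬(¬q ∧ ¬r)) ∨ ¬q   [De Morgan]
= ((¬q ∨ ¬¬¬r) ∧ ¬(¬q ∧ ¬r)) ∨ ¬q   [De Morgan]
= ((¬q ∨ ¬r) ∧ ¬(¬q ∧ ¬r)) ∨ ¬q   [double negation]
= ((¬q ∨ ¬r) ∧ (¬¬q ∨ ¬¬r)) ∨ ¬q   [De Morgan]
= ((¬q ∨ ¬r) ∧ (q ∨ ¬¬r)) ∨ ¬q   [double negation]
= ((¬q ∨ ¬r) ∧ (q ∨ r)) ∨ ¬q   [double negation]
= (¬q ∧ q) ∨ (¬q ∧ r) ∨ (¬r ∧ q) ∨ (¬r ∧ r) ∨ ¬q   [distribute ∧ over ∨]
= (¬r ∧ q) ∨ ¬q   [simplify]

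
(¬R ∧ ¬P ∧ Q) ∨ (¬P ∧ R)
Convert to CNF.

¬P ∧ (Q ∨ R)

(¬R ∧ ¬P ∧ Q) ∨ (¬P ∧ R)
⇔ (¬R ∨ ¬P) ∧ (¬R ∨ R) ∧ (¬P ∨ ¬P) ∧ (¬P ∨ R) ∧ (Q ∨ ¬P) ∧ (Q ∨ R)   [distribute ∨ over ∧]
⇔ ¬P ∧ (Q ∨ R)   [simplify]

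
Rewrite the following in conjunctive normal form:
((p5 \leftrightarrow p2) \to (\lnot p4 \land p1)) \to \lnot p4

((p5 \leftrightarrow p2) \to (\lnot p4 \land p1)) \to \lnot p4
≡ \lnot ((p5 \leftrightarrow p2) \to (\lnot p4 \land p1)) \lor \lnot p4   — eliminate \to
≡ \lnot (\lnot (p5 \leftrightarrow p2) \lor (\lnot p4 \land p1)) \lor \lnot p4   — eliminate \to
≡ \lnot (\lnot ((p5 \to p2) \land (p2 \to p5)) \lor (\lnot p4 \land p1)) \lor \lnot p4   — eliminate \leftrightarrow
≡ \lnot (\lnot ((\lnot p5 \lor p2) \land (p2 \to p5)) \lor (\lnot p4 \land p1)) \lor \lnot p4   — eliminate \to
≡ \lnot (\lnot ((\lnot p5 \lor p2) \land (\lnot p2 \lor p5)) \lor (\lnot p4 \land p1)) \lor \lnot p4   — eliminate \to
≡ (\lnot \lnot ((\lnot p5 \lor p2) \land (\lnot p2 \lor p5)) \land \lnot (\lnot p4 \land p1)) \lor \lnot p4   — De Morgan
≡ ((\lnot p5 \lor p2) \land (\lnot p2 \lor p5) \land \lnot (\lnot p4 \land p1)) \lor \lnot p4   — double negation
≡ ((\lnot p5 \lor p2) \land (\lnot p2 \lor p5) \land (\lnot \lnot p4 \lor \lnot p1)) \lor \lnot p4   — De Morgan
≡ ((\lnot p5 \lor p2) \land (\lnot p2 \lor p5) \land (p4 \lor \lnot p1)) \lor \lnot p4   — double negation
≡ (\lnot p5 \lor p2 \lor \lnot p4) \land (\lnot p2 \lor p5 \lor \lnot p4) \land (p4 \lor \lnot p1 \lor \lnot p4)   — distribute \lor over \land
≡ (\lnot p5 \lor p2 \lor \lnot p4) \land (\lnot p2 \lor p5 \lor \lnot p4)   — simplify

(\lnot p5 \lor p2 \lor \lnot p4) \land (\lnot p2 \lor p5 \lor \lnot p4)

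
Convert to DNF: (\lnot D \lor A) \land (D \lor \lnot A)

(\lnot D \land \lnot A) \lor (A \land D)

(\lnot D \lor A) \land (D \lor \lnot A)
≡ (\lnot D \land D) \lor (\lnot D \land \lnot A) \lor (A \land D) \lor (A \land \lnot A)   [distribute \land over \lor]
≡ (\lnot D \land \lnot A) \lor (A \land D)   [simplify]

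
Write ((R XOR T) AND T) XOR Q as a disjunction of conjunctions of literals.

(NOT R AND T AND NOT Q) OR (T AND R AND Q) OR (NOT T AND Q)

((R XOR T) AND T) XOR Q
= ((R XOR T) AND T AND NOT Q) OR (NOT ((R XOR T) AND T) AND Q)   — expand XOR
= (((R AND NOT T) OR (NOT R AND T)) AND T AND NOT Q) OR (NOT ((R XOR T) AND T) AND Q)   — expand XOR
= (((R AND NOT T) OR (NOT R AND T)) AND T AND NOT Q) OR (NOT (((R AND NOT T) OR (NOT R AND T)) AND T) AND Q)   — expand XOR
= (((R AND NOT T) OR (NOT R AND T)) AND T AND NOT Q) OR ((NOT ((R AND NOT T) OR (NOT R AND T)) OR NOT T) AND Q)   — De Morgan
= (((R AND NOT T) OR (NOT R AND T)) AND T AND NOT Q) OR (((NOT (R AND NOT T) AND NOT (NOT R AND T)) OR NOT T) AND Q)   — De Morgan
= (((R AND NOT T) OR (NOT R AND T)) AND T AND NOT Q) OR ((((NOT R OR NOT NOT T) AND NOT (NOT R AND T)) OR NOT T) AND Q)   — De Morgan
= (((R AND NOT T) OR (NOT R AND T)) AND T AND NOT Q) OR ((((NOT R OR T) AND NOT (NOT R AND T)) OR NOT T) AND Q)   — double negation
= (((R AND NOT T) OR (NOT R AND T)) AND T AND NOT Q) OR ((((NOT R OR T) AND (NOT NOT R OR NOT T)) OR NOT T) AND Q)   — De Morgan
= (((R AND NOT T) OR (NOT R AND T)) AND T AND NOT Q) OR ((((NOT R OR T) AND (R OR NOT T)) OR NOT T) AND Q)   — double negation
= (R AND NOT T AND T AND NOT Q) OR (NOT R AND T AND T AND NOT Q) OR (NOT R AND R AND Q) OR (NOT R AND NOT T AND Q) OR (T AND R AND Q) OR (T AND NOT T AND Q) OR (NOT T AND Q)   — distribute AND over OR
= (NOT R AND T AND NOT Q) OR (T AND R AND Q) OR (NOT T AND Q)   — simplify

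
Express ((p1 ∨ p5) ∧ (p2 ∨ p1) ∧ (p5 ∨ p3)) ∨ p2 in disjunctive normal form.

((p1 ∨ p5) ∧ (p2 ∨ p1) ∧ (p5 ∨ p3)) ∨ p2
⇔ (p1 ∧ p2 ∧ p5) ∨ (p1 ∧ p2 ∧ p3) ∨ (p1 ∧ p1 ∧ p5) ∨ (p1 ∧ p1 ∧ p3) ∨ (p5 ∧ p2 ∧ p5) ∨ (p5 ∧ p2 ∧ p3) ∨ (p5 ∧ p1 ∧ p5) ∨ (p5 ∧ p1 ∧ p3) ∨ p2   (distribute ∧ over ∨)
⇔ (p1 ∧ p5) ∨ (p1 ∧ p3) ∨ p2   (simplify)

(p1 ∧ p5) ∨ (p1 ∧ p3) ∨ p2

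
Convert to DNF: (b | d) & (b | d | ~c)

b | d

(b | d) & (b | d | ~c)
≡ (b & b) | (b & d) | (b & ~c) | (d & b) | (d & d) | (d & ~c)
≡ b | d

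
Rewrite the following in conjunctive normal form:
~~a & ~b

~~a & ~b
= a & ~b   (double negation)

a & ~b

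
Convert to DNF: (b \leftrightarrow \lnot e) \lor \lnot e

(b \leftrightarrow \lnot e) \lor \lnot e
≡ ((b \to \lnot e) \land (\lnot e \to b)) \lor \lnot e   — eliminate \leftrightarrow
≡ ((\lnot b \lor \lnot e) \land (\lnot e \to b)) \lor \lnot e   — eliminate \to
≡ ((\lnot b \lor \lnot e) \land (\lnot \lnot e \lor b)) \lor \lnot e   — eliminate \to
≡ ((\lnot b \lor \lnot e) \land (e \lor b)) \lor \lnot e   — double negation
≡ (\lnot b \land e) \lor (\lnot b \land b) \lor (\lnot e \land e) \lor (\lnot e \land b) \lor \lnot e   — distribute \land over \lor
≡ (\lnot b \land e) \lor \lnot e   — simplify

(\lnot b \land e) \lor \lnot e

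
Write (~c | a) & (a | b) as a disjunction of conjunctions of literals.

(~c & b) | a

(~c | a) & (a | b)
≡ (~c & a) | (~c & b) | (a & a) | (a & b)   [distribute & over |]
≡ (~c & b) | a   [simplify]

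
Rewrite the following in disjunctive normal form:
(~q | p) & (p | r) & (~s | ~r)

(~q & r & ~s) | (p & ~s) | (p & ~r)

(~q | p) & (p | r) & (~s | ~r)
= (~q & p & ~s) | (~q & p & ~r) | (~q & r & ~s) | (~q & r & ~r) | (p & p & ~s) | (p & p & ~r) | (p & r & ~s) | (p & r & ~r)   [distribute & over |]
= (~q & r & ~s) | (p & ~s) | (p & ~r)   [simplify]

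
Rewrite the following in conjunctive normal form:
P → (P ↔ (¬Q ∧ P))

P → (P ↔ (¬Q ∧ P))
= ¬P ∨ (P ↔ (¬Q ∧ P))   (eliminate →)
= ¬P ∨ ((P → (¬Q ∧ P)) ∧ ((¬Q ∧ P) → P))   (eliminate ↔)
= ¬P ∨ ((¬P ∨ (¬Q ∧ P)) ∧ ((¬Q ∧ P) → P))   (eliminate →)
= ¬P ∨ ((¬P ∨ (¬Q ∧ P)) ∧ (¬(¬Q ∧ P) ∨ P))   (eliminate →)
= ¬P ∨ ((¬P ∨ (¬Q ∧ P)) ∧ (¬¬Q ∨ ¬P ∨ P))   (De Morgan)
= ¬P ∨ ((¬P ∨ (¬Q ∧ P)) ∧ (Q ∨ ¬P ∨ P))   (double negation)
= (¬P ∨ ¬P ∨ ¬Q) ∧ (¬P ∨ ¬P ∨ P) ∧ (¬P ∨ Q ∨ ¬P ∨ P)   (distribute ∨ over ∧)
= ¬P ∨ ¬Q   (simplify)

¬P ∨ ¬Q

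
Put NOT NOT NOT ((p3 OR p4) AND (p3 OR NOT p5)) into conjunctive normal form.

NOT p3 AND (NOT p4 OR p5)

NOT NOT NOT ((p3 OR p4) AND (p3 OR NOT p5))
≡ NOT ((p3 OR p4) AND (p3 OR NOT p5))   (double negation)
≡ NOT (p3 OR p4) OR NOT (p3 OR NOT p5)   (De Morgan)
≡ (NOT p3 AND NOT p4) OR NOT (p3 OR NOT p5)   (De Morgan)
≡ (NOT p3 AND NOT p4) OR (NOT p3 AND NOT NOT p5)   (De Morgan)
≡ (NOT p3 AND NOT p4) OR (NOT p3 AND p5)   (double negation)
≡ (NOT p3 OR NOT p3) AND (NOT p3 OR p5) AND (NOT p4 OR NOT p3) AND (NOT p4 OR p5)   (distribute OR over AND)
≡ NOT p3 AND (NOT p4 OR p5)   (simplify)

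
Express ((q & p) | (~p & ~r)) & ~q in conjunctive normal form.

(q | ~p) & (q | ~r) & (p | ~r) & ~q

((q & p) | (~p & ~r)) & ~q
= (q | ~p) & (q | ~r) & (p | ~p) & (p | ~r) & ~q   [distribute | over &]
= (q | ~p) & (q | ~r) & (p | ~r) & ~q   [simplify]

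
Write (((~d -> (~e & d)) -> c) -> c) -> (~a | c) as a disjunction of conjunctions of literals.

(((~d -> (~e & d)) -> c) -> c) -> (~a | c)
= ~(((~d -> (~e & d)) -> c) -> c) | ~a | c   [eliminate ->]
= ~(~((~d -> (~e & d)) -> c) | c) | ~a | c   [eliminate ->]
= ~(~(~(~d -> (~e & d)) | c) | c) | ~a | c   [eliminate ->]
= ~(~(~(~~d | (~e & d)) | c) | c) | ~a | c   [eliminate ->]
= (~~(~(~~d | (~e & d)) | c) & ~c) | ~a | c   [De Morgan]
= ((~(~~d | (~e & d)) | c) & ~c) | ~a | c   [double negation]
= (((~~~d & ~(~e & d)) | c) & ~c) | ~a | c   [De Morgan]
= (((~d & ~(~e & d)) | c) & ~c) | ~a | c   [double negation]
= (((~d & (~~e | ~d)) | c) & ~c) | ~a | c   [De Morgan]
= (((~d & (e | ~d)) | c) & ~c) | ~a | c   [double negation]
= (~d & e & ~c) | (~d & ~d & ~c) | (c & ~c) | ~a | c   [distribute & over |]
= (~d & ~c) | ~a | c   [simplify]

(~d & ~c) | ~a | c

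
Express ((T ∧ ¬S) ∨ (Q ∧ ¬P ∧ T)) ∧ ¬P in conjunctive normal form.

((T ∧ ¬S) ∨ (Q ∧ ¬P ∧ T)) ∧ ¬P
≡ (T ∨ Q) ∧ (T ∨ ¬P) ∧ (T ∨ T) ∧ (¬S ∨ Q) ∧ (¬S ∨ ¬P) ∧ (¬S ∨ T) ∧ ¬P   [distribute ∨ over ∧]
≡ T ∧ (¬S ∨ Q) ∧ ¬P   [simplify]

T ∧ (¬S ∨ Q) ∧ ¬P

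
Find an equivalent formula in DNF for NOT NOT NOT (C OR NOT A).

NOT C AND A

NOT NOT NOT (C OR NOT A)
⇔ NOT (C OR NOT A)   — double negation
⇔ NOT C AND NOT NOT A   — De Morgan
⇔ NOT C AND A   — double negation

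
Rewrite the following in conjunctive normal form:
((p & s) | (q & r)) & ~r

(p | q) & (p | r) & (s | q) & (s | r) & ~r

((p & s) | (q & r)) & ~r
≡ (p | q) & (p | r) & (s | q) & (s | r) & ~r   — distribute | over &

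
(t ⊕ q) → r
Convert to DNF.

(¬t ∧ ¬q) ∨ (q ∧ t) ∨ r

(t ⊕ q) → r
≡ ¬(t ⊕ q) ∨ r   [eliminate →]
≡ ¬((t ∧ ¬q) ∨ (¬t ∧ q)) ∨ r   [expand ⊕]
≡ (¬(t ∧ ¬q) ∧ ¬(¬t ∧ q)) ∨ r   [De Morgan]
≡ ((¬t ∨ ¬¬q) ∧ ¬(¬t ∧ q)) ∨ r   [De Morgan]
≡ ((¬t ∨ q) ∧ ¬(¬t ∧ q)) ∨ r   [double negation]
≡ ((¬t ∨ q) ∧ (¬¬t ∨ ¬q)) ∨ r   [De Morgan]
≡ ((¬t ∨ q) ∧ (t ∨ ¬q)) ∨ r   [double negation]
≡ (¬t ∧ t) ∨ (¬t ∧ ¬q) ∨ (q ∧ t) ∨ (q ∧ ¬q) ∨ r   [distribute ∧ over ∨]
≡ (¬t ∧ ¬q) ∨ (q ∧ t) ∨ r   [simplify]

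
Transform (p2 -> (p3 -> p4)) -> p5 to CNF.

(p2 -> (p3 -> p4)) -> p5
≡ ~(p2 -> (p3 -> p4)) | p5   (eliminate ->)
≡ ~(~p2 | (p3 -> p4)) | p5   (eliminate ->)
≡ ~(~p2 | ~p3 | p4) | p5   (eliminate ->)
≡ (~~p2 & ~~p3 & ~p4) | p5   (De Morgan)
≡ (p2 & ~~p3 & ~p4) | p5   (double negation)
≡ (p2 & p3 & ~p4) | p5   (double negation)
≡ (p2 | p5) & (p3 | p5) & (~p4 | p5)   (distribute | over &)

(p2 | p5) & (p3 | p5) & (~p4 | p5)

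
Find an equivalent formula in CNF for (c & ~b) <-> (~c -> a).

(c & ~b) <-> (~c -> a)
≡ ((c & ~b) -> (~c -> a)) & ((~c -> a) -> (c & ~b))   [eliminate <->]
≡ (~(c & ~b) | (~c -> a)) & ((~c -> a) -> (c & ~b))   [eliminate ->]
≡ (~(c & ~b) | ~~c | a) & ((~c -> a) -> (c & ~b))   [eliminate ->]
≡ (~(c & ~b) | ~~c | a) & (~(~c -> a) | (c & ~b))   [eliminate ->]
≡ (~(c & ~b) | ~~c | a) & (~(~~c | a) | (c & ~b))   [eliminate ->]
≡ (~c | ~~b | ~~c | a) & (~(~~c | a) | (c & ~b))   [De Morgan]
≡ (~c | b | ~~c | a) & (~(~~c | a) | (c & ~b))   [double negation]
≡ (~c | b | c | a) & (~(~~c | a) | (c & ~b))   [double negation]
≡ (~c | b | c | a) & ((~~~c & ~a) | (c & ~b))   [De Morgan]
≡ (~c | b | c | a) & ((~c & ~a) | (c & ~b))   [double negation]
≡ (~c | b | c | a) & (~c | c) & (~c | ~b) & (~a | c) & (~a | ~b)   [distribute | over &]
≡ (~c | ~b) & (~a | c) & (~a | ~b)   [simplify]

(~c | ~b) & (~a | c) & (~a | ~b)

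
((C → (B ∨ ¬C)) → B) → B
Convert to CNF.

¬C ∨ B

((C → (B ∨ ¬C)) → B) → B
= ¬((C → (B ∨ ¬C)) → B) ∨ B   — eliminate →
= ¬(¬(C → (B ∨ ¬C)) ∨ B) ∨ B   — eliminate →
= ¬(¬(¬C ∨ B ∨ ¬C) ∨ B) ∨ B   — eliminate →
= (¬¬(¬C ∨ B ∨ ¬C) ∧ ¬B) ∨ B   — De Morgan
= ((¬C ∨ B ∨ ¬C) ∧ ¬B) ∨ B   — double negation
= (¬C ∨ B ∨ ¬C ∨ B) ∧ (¬B ∨ B)   — distribute ∨ over ∧
= ¬C ∨ B   — simplify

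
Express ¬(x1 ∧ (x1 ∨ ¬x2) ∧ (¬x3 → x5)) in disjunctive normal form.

¬(x1 ∧ (x1 ∨ ¬x2) ∧ (¬x3 → x5))
= ¬(x1 ∧ (x1 ∨ ¬x2) ∧ (¬¬x3 ∨ x5))   [eliminate →]
= ¬x1 ∨ ¬(x1 ∨ ¬x2) ∨ ¬(¬¬x3 ∨ x5)   [De Morgan]
= ¬x1 ∨ (¬x1 ∧ ¬¬x2) ∨ ¬(¬¬x3 ∨ x5)   [De Morgan]
= ¬x1 ∨ (¬x1 ∧ x2) ∨ ¬(¬¬x3 ∨ x5)   [double negation]
= ¬x1 ∨ (¬x1 ∧ x2) ∨ (¬¬¬x3 ∧ ¬x5)   [De Morgan]
= ¬x1 ∨ (¬x1 ∧ x2) ∨ (¬x3 ∧ ¬x5)   [double negation]
= ¬x1 ∨ (¬x3 ∧ ¬x5)   [simplify]

¬x1 ∨ (¬x3 ∧ ¬x5)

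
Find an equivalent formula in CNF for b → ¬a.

¬b ∨ ¬a

b → ¬a
⇔ ¬b ∨ ¬a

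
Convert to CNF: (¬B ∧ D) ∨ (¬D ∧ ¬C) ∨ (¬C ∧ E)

(¬B ∨ ¬D ∨ E) ∧ (¬B ∨ ¬C) ∧ (D ∨ ¬C)

(¬B ∧ D) ∨ (¬D ∧ ¬C) ∨ (¬C ∧ E)
= (¬B ∨ ¬D ∨ ¬C) ∧ (¬B ∨ ¬D ∨ E) ∧ (¬B ∨ ¬C ∨ ¬C) ∧ (¬B ∨ ¬C ∨ E) ∧ (D ∨ ¬D ∨ ¬C) ∧ (D ∨ ¬D ∨ E) ∧ (D ∨ ¬C ∨ ¬C) ∧ (D ∨ ¬C ∨ E)   [distribute ∨ over ∧]
= (¬B ∨ ¬D ∨ E) ∧ (¬B ∨ ¬C) ∧ (D ∨ ¬C)   [simplify]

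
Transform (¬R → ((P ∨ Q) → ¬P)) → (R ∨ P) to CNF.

(¬R → ((P ∨ Q) → ¬P)) → (R ∨ P)
≡ ¬(¬R → ((P ∨ Q) → ¬P)) ∨ R ∨ P   — eliminate →
≡ ¬(¬¬R ∨ ((P ∨ Q) → ¬P)) ∨ R ∨ P   — eliminate →
≡ ¬(¬¬R ∨ ¬(P ∨ Q) ∨ ¬P) ∨ R ∨ P   — eliminate →
≡ (¬¬¬R ∧ ¬¬(P ∨ Q) ∧ ¬¬P) ∨ R ∨ P   — De Morgan
≡ (¬R ∧ ¬¬(P ∨ Q) ∧ ¬¬P) ∨ R ∨ P   — double negation
≡ (¬R ∧ (P ∨ Q) ∧ ¬¬P) ∨ R ∨ P   — double negation
≡ (¬R ∧ (P ∨ Q) ∧ P) ∨ R ∨ P   — double negation
≡ (¬R ∨ R ∨ P) ∧ (P ∨ Q ∨ R ∨ P) ∧ (P ∨ R ∨ P)   — distribute ∨ over ∧
≡ P ∨ R   — simplify

P ∨ R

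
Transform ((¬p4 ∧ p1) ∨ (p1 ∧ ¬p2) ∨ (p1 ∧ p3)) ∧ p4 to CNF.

((¬p4 ∧ p1) ∨ (p1 ∧ ¬p2) ∨ (p1 ∧ p3)) ∧ p4
≡ (¬p4 ∨ p1 ∨ p1) ∧ (¬p4 ∨ p1 ∨ p3) ∧ (¬p4 ∨ ¬p2 ∨ p1) ∧ (¬p4 ∨ ¬p2 ∨ p3) ∧ (p1 ∨ p1 ∨ p1) ∧ (p1 ∨ p1 ∨ p3) ∧ (p1 ∨ ¬p2 ∨ p1) ∧ (p1 ∨ ¬p2 ∨ p3) ∧ p4   (distribute ∨ over ∧)
≡ (¬p4 ∨ ¬p2 ∨ p3) ∧ p1 ∧ p4   (simplify)

(¬p4 ∨ ¬p2 ∨ p3) ∧ p1 ∧ p4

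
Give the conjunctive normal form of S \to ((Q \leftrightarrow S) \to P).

\lnot S \lor \lnot Q \lor P

S \to ((Q \leftrightarrow S) \to P)
⇔ \lnot S \lor ((Q \leftrightarrow S) \to P)   [eliminate \to]
⇔ \lnot S \lor \lnot (Q \leftrightarrow S) \lor P   [eliminate \to]
⇔ \lnot S \lor \lnot ((Q \to S) \land (S \to Q)) \lor P   [eliminate \leftrightarrow]
⇔ \lnot S \lor \lnot ((\lnot Q \lor S) \land (S \to Q)) \lor P   [eliminate \to]
⇔ \lnot S \lor \lnot ((\lnot Q \lor S) \land (\lnot S \lor Q)) \lor P   [eliminate \to]
⇔ \lnot S \lor \lnot (\lnot Q \lor S) \lor \lnot (\lnot S \lor Q) \lor P   [De Morgan]
⇔ \lnot S \lor \lnot \lnot Q \land \lnot S \lor \lnot (\lnot S \lor Q) \lor P   [De Morgan]
⇔ \lnot S \lor Q \land \lnot S \lor \lnot (\lnot S \lor Q) \lor P   [double negation]
⇔ \lnot S \lor Q \land \lnot S \lor \lnot \lnot S \land \lnot Q \lor P   [De Morgan]
⇔ \lnot S \lor Q \land \lnot S \lor S \land \lnot Q \lor P   [double negation]
⇔ (\lnot S \lor Q \lor S \lor P) \land (\lnot S \lor Q \lor \lnot Q \lor P) \land (\lnot S \lor \lnot S \lor S \lor P) \land (\lnot S \lor \lnot S \lor \lnot Q \lor P)   [distribute \lor over \land]
⇔ \lnot S \lor \lnot Q \lor P   [simplify]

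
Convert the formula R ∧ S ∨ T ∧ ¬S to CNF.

R ∧ S ∨ T ∧ ¬S
= (R ∨ T) ∧ (R ∨ ¬S) ∧ (S ∨ T) ∧ (S ∨ ¬S)   — distribute ∨ over ∧
= (R ∨ T) ∧ (R ∨ ¬S) ∧ (S ∨ T)   — simplify

(R ∨ T) ∧ (R ∨ ¬S) ∧ (S ∨ T)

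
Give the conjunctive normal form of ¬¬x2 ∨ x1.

¬¬x2 ∨ x1
≡ x2 ∨ x1   — double negation

x2 ∨ x1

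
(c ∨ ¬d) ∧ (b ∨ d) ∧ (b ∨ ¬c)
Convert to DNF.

(c ∨ ¬d) ∧ (b ∨ d) ∧ (b ∨ ¬c)
= c ∧ b ∧ b ∨ c ∧ b ∧ ¬c ∨ c ∧ d ∧ b ∨ c ∧ d ∧ ¬c ∨ ¬d ∧ b ∧ b ∨ ¬d ∧ b ∧ ¬c ∨ ¬d ∧ d ∧ b ∨ ¬d ∧ d ∧ ¬c   [distribute ∧ over ∨]
= c ∧ b ∨ ¬d ∧ b   [simplify]

c ∧ b ∨ ¬d ∧ b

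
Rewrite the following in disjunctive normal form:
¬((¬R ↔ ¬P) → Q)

(R ∧ P ∧ ¬Q) ∨ (¬P ∧ ¬R ∧ ¬Q)

¬((¬R ↔ ¬P) → Q)
≡ ¬(¬(¬R ↔ ¬P) ∨ Q)   — eliminate →
≡ ¬(¬((¬R → ¬P) ∧ (¬P → ¬R)) ∨ Q)   — eliminate ↔
≡ ¬(¬((¬¬R ∨ ¬P) ∧ (¬P → ¬R)) ∨ Q)   — eliminate →
≡ ¬(¬((¬¬R ∨ ¬P) ∧ (¬¬P ∨ ¬R)) ∨ Q)   — eliminate →
≡ ¬¬((¬¬R ∨ ¬P) ∧ (¬¬P ∨ ¬R)) ∧ ¬Q   — De Morgan
≡ (¬¬R ∨ ¬P) ∧ (¬¬P ∨ ¬R) ∧ ¬Q   — double negation
≡ (R ∨ ¬P) ∧ (¬¬P ∨ ¬R) ∧ ¬Q   — double negation
≡ (R ∨ ¬P) ∧ (P ∨ ¬R) ∧ ¬Q   — double negation
≡ (R ∧ P ∧ ¬Q) ∨ (R ∧ ¬R ∧ ¬Q) ∨ (¬P ∧ P ∧ ¬Q) ∨ (¬P ∧ ¬R ∧ ¬Q)   — distribute ∧ over ∨
≡ (R ∧ P ∧ ¬Q) ∨ (¬P ∧ ¬R ∧ ¬Q)   — simplify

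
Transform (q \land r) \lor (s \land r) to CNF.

(q \land r) \lor (s \land r)
≡ (q \lor s) \land (q \lor r) \land (r \lor s) \land (r \lor r)   [distribute \lor over \land]
≡ (q \lor s) \land r   [simplify]

(q \lor s) \land r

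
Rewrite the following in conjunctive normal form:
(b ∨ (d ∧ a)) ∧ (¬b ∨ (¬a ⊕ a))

(b ∨ (d ∧ a)) ∧ (¬b ∨ (¬a ⊕ a))
≡ (b ∨ (d ∧ a)) ∧ (¬b ∨ ((¬a ∨ a) ∧ ¬(¬a ∧ a)))   — expand ⊕
≡ (b ∨ (d ∧ a)) ∧ (¬b ∨ ((¬a ∨ a) ∧ (¬¬a ∨ ¬a)))   — De Morgan
≡ (b ∨ (d ∧ a)) ∧ (¬b ∨ ((¬a ∨ a) ∧ (a ∨ ¬a)))   — double negation
≡ (b ∨ d) ∧ (b ∨ a) ∧ (¬b ∨ ¬a ∨ a) ∧ (¬b ∨ a ∨ ¬a)   — distribute ∨ over ∧
≡ (b ∨ d) ∧ (b ∨ a)   — simplify

(b ∨ d) ∧ (b ∨ a)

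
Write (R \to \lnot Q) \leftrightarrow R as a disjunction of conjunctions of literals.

R \land \lnot Q

(R \to \lnot Q) \leftrightarrow R
= ((R \to \lnot Q) \to R) \land (R \to (R \to \lnot Q))   [eliminate \leftrightarrow]
= (\lnot (R \to \lnot Q) \lor R) \land (R \to (R \to \lnot Q))   [eliminate \to]
= (\lnot (\lnot R \lor \lnot Q) \lor R) \land (R \to (R \to \lnot Q))   [eliminate \to]
= (\lnot (\lnot R \lor \lnot Q) \lor R) \land (\lnot R \lor (R \to \lnot Q))   [eliminate \to]
= (\lnot (\lnot R \lor \lnot Q) \lor R) \land (\lnot R \lor \lnot R \lor \lnot Q)   [eliminate \to]
= ((\lnot \lnot R \land \lnot \lnot Q) \lor R) \land (\lnot R \lor \lnot R \lor \lnot Q)   [De Morgan]
= ((R \land \lnot \lnot Q) \lor R) \land (\lnot R \lor \lnot R \lor \lnot Q)   [double negation]
= ((R \land Q) \lor R) \land (\lnot R \lor \lnot R \lor \lnot Q)   [double negation]
= (R \land Q \land \lnot R) \lor (R \land Q \land \lnot R) \lor (R \land Q \land \lnot Q) \lor (R \land \lnot R) \lor (R \land \lnot R) \lor (R \land \lnot Q)   [distribute \land over \lor]
= R \land \lnot Q   [simplify]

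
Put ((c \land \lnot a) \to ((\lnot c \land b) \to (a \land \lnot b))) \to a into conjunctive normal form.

(c \lor a) \land (\lnot c \lor a) \land (b \lor a)

((c \land \lnot a) \to ((\lnot c \land b) \to (a \land \lnot b))) \to a
= \lnot ((c \land \lnot a) \to ((\lnot c \land b) \to (a \land \lnot b))) \lor a   — eliminate \to
= \lnot (\lnot (c \land \lnot a) \lor ((\lnot c \land b) \to (a \land \lnot b))) \lor a   — eliminate \to
= \lnot (\lnot (c \land \lnot a) \lor \lnot (\lnot c \land b) \lor (a \land \lnot b)) \lor a   — eliminate \to
= (\lnot \lnot (c \land \lnot a) \land \lnot \lnot (\lnot c \land b) \land \lnot (a \land \lnot b)) \lor a   — De Morgan
= (c \land \lnot a \land \lnot \lnot (\lnot c \land b) \land \lnot (a \land \lnot b)) \lor a   — double negation
= (c \land \lnot a \land \lnot c \land b \land \lnot (a \land \lnot b)) \lor a   — double negation
= (c \land \lnot a \land \lnot c \land b \land (\lnot a \lor \lnot \lnot b)) \lor a   — De Morgan
= (c \land \lnot a \land \lnot c \land b \land (\lnot a \lor b)) \lor a   — double negation
= (c \lor a) \land (\lnot a \lor a) \land (\lnot c \lor a) \land (b \lor a) \land (\lnot a \lor b \lor a)   — distribute \lor over \land
= (c \lor a) \land (\lnot c \lor a) \land (b \lor a)   — simplify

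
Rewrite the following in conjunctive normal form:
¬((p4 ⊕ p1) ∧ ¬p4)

¬p1 ∨ p4

¬((p4 ⊕ p1) ∧ ¬p4)
= ¬((p4 ∨ p1) ∧ ¬(p4 ∧ p1) ∧ ¬p4)   [expand ⊕]
= ¬(p4 ∨ p1) ∨ ¬¬(p4 ∧ p1) ∨ ¬¬p4   [De Morgan]
= ¬p4 ∧ ¬p1 ∨ ¬¬(p4 ∧ p1) ∨ ¬¬p4   [De Morgan]
= ¬p4 ∧ ¬p1 ∨ p4 ∧ p1 ∨ ¬¬p4   [double negation]
= ¬p4 ∧ ¬p1 ∨ p4 ∧ p1 ∨ p4   [double negation]
= (¬p4 ∨ p4 ∨ p4) ∧ (¬p4 ∨ p1 ∨ p4) ∧ (¬p1 ∨ p4 ∨ p4) ∧ (¬p1 ∨ p1 ∨ p4)   [distribute ∨ over ∧]
= ¬p1 ∨ p4   [simplify]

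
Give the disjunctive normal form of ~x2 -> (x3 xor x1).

x2 | (x3 & ~x1) | (~x3 & x1)

~x2 -> (x3 xor x1)
≡ ~~x2 | (x3 xor x1)
≡ ~~x2 | (x3 & ~x1) | (~x3 & x1)
≡ x2 | (x3 & ~x1) | (~x3 & x1)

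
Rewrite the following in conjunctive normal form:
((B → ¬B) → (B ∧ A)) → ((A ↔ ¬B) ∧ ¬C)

((B → ¬B) → (B ∧ A)) → ((A ↔ ¬B) ∧ ¬C)
≡ ¬((B → ¬B) → (B ∧ A)) ∨ ((A ↔ ¬B) ∧ ¬C)   (eliminate →)
≡ ¬(¬(B → ¬B) ∨ (B ∧ A)) ∨ ((A ↔ ¬B) ∧ ¬C)   (eliminate →)
≡ ¬(¬(¬B ∨ ¬B) ∨ (B ∧ A)) ∨ ((A ↔ ¬B) ∧ ¬C)   (eliminate →)
≡ ¬(¬(¬B ∨ ¬B) ∨ (B ∧ A)) ∨ ((A → ¬B) ∧ (¬B → A) ∧ ¬C)   (eliminate ↔)
≡ ¬(¬(¬B ∨ ¬B) ∨ (B ∧ A)) ∨ ((¬A ∨ ¬B) ∧ (¬B → A) ∧ ¬C)   (eliminate →)
≡ ¬(¬(¬B ∨ ¬B) ∨ (B ∧ A)) ∨ ((¬A ∨ ¬B) ∧ (¬¬B ∨ A) ∧ ¬C)   (eliminate →)
≡ (¬¬(¬B ∨ ¬B) ∧ ¬(B ∧ A)) ∨ ((¬A ∨ ¬B) ∧ (¬¬B ∨ A) ∧ ¬C)   (De Morgan)
≡ ((¬B ∨ ¬B) ∧ ¬(B ∧ A)) ∨ ((¬A ∨ ¬B) ∧ (¬¬B ∨ A) ∧ ¬C)   (double negation)
≡ ((¬B ∨ ¬B) ∧ (¬B ∨ ¬A)) ∨ ((¬A ∨ ¬B) ∧ (¬¬B ∨ A) ∧ ¬C)   (De Morgan)
≡ ((¬B ∨ ¬B) ∧ (¬B ∨ ¬A)) ∨ ((¬A ∨ ¬B) ∧ (B ∨ A) ∧ ¬C)   (double negation)
≡ (¬B ∨ ¬B ∨ ¬A ∨ ¬B) ∧ (¬B ∨ ¬B ∨ B ∨ A) ∧ (¬B ∨ ¬B ∨ ¬C) ∧ (¬B ∨ ¬A ∨ ¬A ∨ ¬B) ∧ (¬B ∨ ¬A ∨ B ∨ A) ∧ (¬B ∨ ¬A ∨ ¬C)   (distribute ∨ over ∧)
≡ (¬B ∨ ¬A) ∧ (¬B ∨ ¬C)   (simplify)

(¬B ∨ ¬A) ∧ (¬B ∨ ¬C)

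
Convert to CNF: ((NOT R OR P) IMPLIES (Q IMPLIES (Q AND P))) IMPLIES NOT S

((NOT R OR P) IMPLIES (Q IMPLIES (Q AND P))) IMPLIES NOT S
= NOT ((NOT R OR P) IMPLIES (Q IMPLIES (Q AND P))) OR NOT S   [eliminate IMPLIES]
= NOT (NOT (NOT R OR P) OR (Q IMPLIES (Q AND P))) OR NOT S   [eliminate IMPLIES]
= NOT (NOT (NOT R OR P) OR NOT Q OR (Q AND P)) OR NOT S   [eliminate IMPLIES]
= (NOT NOT (NOT R OR P) AND NOT NOT Q AND NOT (Q AND P)) OR NOT S   [De Morgan]
= ((NOT R OR P) AND NOT NOT Q AND NOT (Q AND P)) OR NOT S   [double negation]
= ((NOT R OR P) AND Q AND NOT (Q AND P)) OR NOT S   [double negation]
= ((NOT R OR P) AND Q AND (NOT Q OR NOT P)) OR NOT S   [De Morgan]
= (NOT R OR P OR NOT S) AND (Q OR NOT S) AND (NOT Q OR NOT P OR NOT S)   [distribute OR over AND]

(NOT R OR P OR NOT S) AND (Q OR NOT S) AND (NOT Q OR NOT P OR NOT S)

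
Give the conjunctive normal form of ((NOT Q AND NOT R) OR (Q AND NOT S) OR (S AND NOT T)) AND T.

((NOT Q AND NOT R) OR (Q AND NOT S) OR (S AND NOT T)) AND T
≡ (NOT Q OR Q OR S) AND (NOT Q OR Q OR NOT T) AND (NOT Q OR NOT S OR S) AND (NOT Q OR NOT S OR NOT T) AND (NOT R OR Q OR S) AND (NOT R OR Q OR NOT T) AND (NOT R OR NOT S OR S) AND (NOT R OR NOT S OR NOT T) AND T   [distribute OR over AND]
≡ (NOT Q OR NOT S OR NOT T) AND (NOT R OR Q OR S) AND (NOT R OR Q OR NOT T) AND (NOT R OR NOT S OR NOT T) AND T   [simplify]

(NOT Q OR NOT S OR NOT T) AND (NOT R OR Q OR S) AND (NOT R OR Q OR NOT T) AND (NOT R OR NOT S OR NOT T) AND T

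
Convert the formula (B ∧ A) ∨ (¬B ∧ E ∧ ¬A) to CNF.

(B ∨ E) ∧ (B ∨ ¬A) ∧ (A ∨ ¬B) ∧ (A ∨ E)

(B ∧ A) ∨ (¬B ∧ E ∧ ¬A)
= (B ∨ ¬B) ∧ (B ∨ E) ∧ (B ∨ ¬A) ∧ (A ∨ ¬B) ∧ (A ∨ E) ∧ (A ∨ ¬A)   — distribute ∨ over ∧
= (B ∨ E) ∧ (B ∨ ¬A) ∧ (A ∨ ¬B) ∧ (A ∨ E)   — simplify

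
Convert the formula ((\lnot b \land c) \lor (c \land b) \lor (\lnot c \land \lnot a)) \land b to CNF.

((\lnot b \land c) \lor (c \land b) \lor (\lnot c \land \lnot a)) \land b
≡ (\lnot b \lor c \lor \lnot c) \land (\lnot b \lor c \lor \lnot a) \land (\lnot b \lor b \lor \lnot c) \land (\lnot b \lor b \lor \lnot a) \land (c \lor c \lor \lnot c) \land (c \lor c \lor \lnot a) \land (c \lor b \lor \lnot c) \land (c \lor b \lor \lnot a) \land b   — distribute \lor over \land
≡ (c \lor \lnot a) \land b   — simplify

(c \lor \lnot a) \land b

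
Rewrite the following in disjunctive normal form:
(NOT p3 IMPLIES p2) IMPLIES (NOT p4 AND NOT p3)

(NOT p3 AND NOT p2) OR (NOT p4 AND NOT p3)

(NOT p3 IMPLIES p2) IMPLIES (NOT p4 AND NOT p3)
= NOT (NOT p3 IMPLIES p2) OR (NOT p4 AND NOT p3)   [eliminate IMPLIES]
= NOT (NOT NOT p3 OR p2) OR (NOT p4 AND NOT p3)   [eliminate IMPLIES]
= (NOT NOT NOT p3 AND NOT p2) OR (NOT p4 AND NOT p3)   [De Morgan]
= (NOT p3 AND NOT p2) OR (NOT p4 AND NOT p3)   [double negation]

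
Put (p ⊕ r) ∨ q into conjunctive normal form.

(p ∨ r ∨ q) ∧ (¬p ∨ ¬r ∨ q)

(p ⊕ r) ∨ q
= ((p ∨ r) ∧ ¬(p ∧ r)) ∨ q   [expand ⊕]
= ((p ∨ r) ∧ (¬p ∨ ¬r)) ∨ q   [De Morgan]
= (p ∨ r ∨ q) ∧ (¬p ∨ ¬r ∨ q)   [distribute ∨ over ∧]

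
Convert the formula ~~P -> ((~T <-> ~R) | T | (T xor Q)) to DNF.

~P | (~R & ~T) | T | (~T & Q)

~~P -> ((~T <-> ~R) | T | (T xor Q))
⇔ ~~~P | (~T <-> ~R) | T | (T xor Q)   (eliminate ->)
⇔ ~~~P | ((~T -> ~R) & (~R -> ~T)) | T | (T xor Q)   (eliminate <->)
⇔ ~~~P | ((~~T | ~R) & (~R -> ~T)) | T | (T xor Q)   (eliminate ->)
⇔ ~~~P | ((~~T | ~R) & (~~R | ~T)) | T | (T xor Q)   (eliminate ->)
⇔ ~~~P | ((~~T | ~R) & (~~R | ~T)) | T | (T & ~Q) | (~T & Q)   (expand xor)
⇔ ~P | ((~~T | ~R) & (~~R | ~T)) | T | (T & ~Q) | (~T & Q)   (double negation)
⇔ ~P | ((T | ~R) & (~~R | ~T)) | T | (T & ~Q) | (~T & Q)   (double negation)
⇔ ~P | ((T | ~R) & (R | ~T)) | T | (T & ~Q) | (~T & Q)   (double negation)
⇔ ~P | (T & R) | (T & ~T) | (~R & R) | (~R & ~T) | T | (T & ~Q) | (~T & Q)   (distribute & over |)
⇔ ~P | (~R & ~T) | T | (~T & Q)   (simplify)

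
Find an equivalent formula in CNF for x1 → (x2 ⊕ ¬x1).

x1 → (x2 ⊕ ¬x1)
⇔ ¬x1 ∨ (x2 ⊕ ¬x1)   — eliminate →
⇔ ¬x1 ∨ ((x2 ∨ ¬x1) ∧ ¬(x2 ∧ ¬x1))   — expand ⊕
⇔ ¬x1 ∨ ((x2 ∨ ¬x1) ∧ (¬x2 ∨ ¬¬x1))   — De Morgan
⇔ ¬x1 ∨ ((x2 ∨ ¬x1) ∧ (¬x2 ∨ x1))   — double negation
⇔ (¬x1 ∨ x2 ∨ ¬x1) ∧ (¬x1 ∨ ¬x2 ∨ x1)   — distribute ∨ over ∧
⇔ ¬x1 ∨ x2   — simplify

¬x1 ∨ x2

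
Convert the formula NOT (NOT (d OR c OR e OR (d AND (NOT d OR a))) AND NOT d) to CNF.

d OR c OR e

NOT (NOT (d OR c OR e OR (d AND (NOT d OR a))) AND NOT d)
≡ NOT NOT (d OR c OR e OR (d AND (NOT d OR a))) OR NOT NOT d   — De Morgan
≡ d OR c OR e OR (d AND (NOT d OR a)) OR NOT NOT d   — double negation
≡ d OR c OR e OR (d AND (NOT d OR a)) OR d   — double negation
≡ (d OR c OR e OR d OR d) AND (d OR c OR e OR NOT d OR a OR d)   — distribute OR over AND
≡ d OR c OR e   — simplify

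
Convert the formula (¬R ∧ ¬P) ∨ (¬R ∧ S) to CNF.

¬R ∧ (¬P ∨ S)

(¬R ∧ ¬P) ∨ (¬R ∧ S)
≡ (¬R ∨ ¬R) ∧ (¬R ∨ S) ∧ (¬P ∨ ¬R) ∧ (¬P ∨ S)   [distribute ∨ over ∧]
≡ ¬R ∧ (¬P ∨ S)   [simplify]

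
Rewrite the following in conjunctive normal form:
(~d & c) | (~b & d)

(~d & c) | (~b & d)
≡ (~d | ~b) & (~d | d) & (c | ~b) & (c | d)   [distribute | over &]
≡ (~d | ~b) & (c | ~b) & (c | d)   [simplify]

(~d | ~b) & (c | ~b) & (c | d)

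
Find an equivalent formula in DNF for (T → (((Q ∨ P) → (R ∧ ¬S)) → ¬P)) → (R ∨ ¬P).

R ∨ ¬P

(T → (((Q ∨ P) → (R ∧ ¬S)) → ¬P)) → (R ∨ ¬P)
≡ ¬(T → (((Q ∨ P) → (R ∧ ¬S)) → ¬P)) ∨ R ∨ ¬P   (eliminate →)
≡ ¬(¬T ∨ (((Q ∨ P) → (R ∧ ¬S)) → ¬P)) ∨ R ∨ ¬P   (eliminate →)
≡ ¬(¬T ∨ ¬((Q ∨ P) → (R ∧ ¬S)) ∨ ¬P) ∨ R ∨ ¬P   (eliminate →)
≡ ¬(¬T ∨ ¬(¬(Q ∨ P) ∨ (R ∧ ¬S)) ∨ ¬P) ∨ R ∨ ¬P   (eliminate →)
≡ (¬¬T ∧ ¬¬(¬(Q ∨ P) ∨ (R ∧ ¬S)) ∧ ¬¬P) ∨ R ∨ ¬P   (De Morgan)
≡ (T ∧ ¬¬(¬(Q ∨ P) ∨ (R ∧ ¬S)) ∧ ¬¬P) ∨ R ∨ ¬P   (double negation)
≡ (T ∧ (¬(Q ∨ P) ∨ (R ∧ ¬S)) ∧ ¬¬P) ∨ R ∨ ¬P   (double negation)
≡ (T ∧ ((¬Q ∧ ¬P) ∨ (R ∧ ¬S)) ∧ ¬¬P) ∨ R ∨ ¬P   (De Morgan)
≡ (T ∧ ((¬Q ∧ ¬P) ∨ (R ∧ ¬S)) ∧ P) ∨ R ∨ ¬P   (double negation)
≡ (T ∧ ¬Q ∧ ¬P ∧ P) ∨ (T ∧ R ∧ ¬S ∧ P) ∨ R ∨ ¬P   (distribute ∧ over ∨)
≡ R ∨ ¬P   (simplify)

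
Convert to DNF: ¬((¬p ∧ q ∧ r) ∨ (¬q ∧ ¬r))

¬((¬p ∧ q ∧ r) ∨ (¬q ∧ ¬r))
⇔ ¬(¬p ∧ q ∧ r) ∧ ¬(¬q ∧ ¬r)
⇔ (¬¬p ∨ ¬q ∨ ¬r) ∧ ¬(¬q ∧ ¬r)
⇔ (p ∨ ¬q ∨ ¬r) ∧ ¬(¬q ∧ ¬r)
⇔ (p ∨ ¬q ∨ ¬r) ∧ (¬¬q ∨ ¬¬r)
⇔ (p ∨ ¬q ∨ ¬r) ∧ (q ∨ ¬¬r)
⇔ (p ∨ ¬q ∨ ¬r) ∧ (q ∨ r)
⇔ (p ∧ q) ∨ (p ∧ r) ∨ (¬q ∧ q) ∨ (¬q ∧ r) ∨ (¬r ∧ q) ∨ (¬r ∧ r)
⇔ (p ∧ q) ∨ (p ∧ r) ∨ (¬q ∧ r) ∨ (¬r ∧ q)

(p ∧ q) ∨ (p ∧ r) ∨ (¬q ∧ r) ∨ (¬r ∧ q)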